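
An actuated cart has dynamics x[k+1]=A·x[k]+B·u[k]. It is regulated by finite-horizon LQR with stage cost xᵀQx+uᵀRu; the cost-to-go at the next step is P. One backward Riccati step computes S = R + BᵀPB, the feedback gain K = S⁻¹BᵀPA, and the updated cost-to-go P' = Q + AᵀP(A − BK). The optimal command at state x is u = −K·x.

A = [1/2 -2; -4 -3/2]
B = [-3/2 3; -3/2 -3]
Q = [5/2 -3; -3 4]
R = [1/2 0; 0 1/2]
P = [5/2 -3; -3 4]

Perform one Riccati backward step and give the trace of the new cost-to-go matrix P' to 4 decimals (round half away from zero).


7.6062

BᵀP = [0.7500 -1.5000; 16.5000 -21.0000]
S = R + BᵀPB = [1/2 0; 0 1/2] + [1.1250 6.7500; 6.7500 112.5000] = [1.6250 6.7500; 6.7500 113.0000]
BᵀPA = [6.3750 0.7500; 92.2500 -1.5000]
K = S⁻¹·BᵀPA = [0.7076 0.6872; 0.7741 -0.0543]
A−BK = [-0.7610 -0.8062; -0.6163 -0.6322]
AᵀP(A−BK) = [0.7030 0.3805; 0.3805 0.4031]
P' = Q + AᵀP(A−BK) = [3.2030 -2.6195; -2.6195 4.4031]
tr(P') = 7.6062


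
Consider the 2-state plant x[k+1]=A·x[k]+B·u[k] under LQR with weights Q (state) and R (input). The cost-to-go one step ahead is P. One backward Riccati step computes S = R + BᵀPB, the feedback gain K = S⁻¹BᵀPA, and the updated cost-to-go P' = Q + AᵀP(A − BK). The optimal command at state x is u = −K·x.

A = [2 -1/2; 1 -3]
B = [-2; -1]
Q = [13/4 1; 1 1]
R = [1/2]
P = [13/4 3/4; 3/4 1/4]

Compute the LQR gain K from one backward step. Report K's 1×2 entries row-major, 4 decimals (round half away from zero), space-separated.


-0.9701 0.5299

BᵀP = [-7.2500 -1.7500]
S = R + BᵀPB = [1/2] + [16.2500] = [16.7500]
BᵀPA = [-16.2500 8.8750]
K = S⁻¹·BᵀPA = [-0.9701 0.5299]
A−BK = [0.0597 0.5597; 0.0299 -2.4701]
AᵀP(A−BK) = [0.4851 -0.2649; -0.2649 0.6101]
P' = Q + AᵀP(A−BK) = [3.7351 0.7351; 0.7351 1.6101]
tr(P') = 5.3451


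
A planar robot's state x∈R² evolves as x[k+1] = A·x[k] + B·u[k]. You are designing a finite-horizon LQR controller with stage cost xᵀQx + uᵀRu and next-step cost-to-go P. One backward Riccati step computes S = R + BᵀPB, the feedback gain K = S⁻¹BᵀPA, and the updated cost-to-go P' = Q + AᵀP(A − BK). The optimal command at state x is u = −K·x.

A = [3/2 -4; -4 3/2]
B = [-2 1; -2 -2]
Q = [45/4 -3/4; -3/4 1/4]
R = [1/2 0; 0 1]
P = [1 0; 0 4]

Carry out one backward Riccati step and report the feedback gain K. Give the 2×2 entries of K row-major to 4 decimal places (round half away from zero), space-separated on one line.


0.3064 0.8786 1.6228 -1.5723

BᵀP = [-2.0000 -8.0000; 1.0000 -8.0000]
S = R + BᵀPB = [1/2 0; 0 1] + [20.0000 14.0000; 14.0000 17.0000] = [20.5000 14.0000; 14.0000 18.0000]
BᵀPA = [29.0000 -4.0000; 33.5000 -16.0000]
K = S⁻¹·BᵀPA = [0.3064 0.8786; 1.6228 -1.5723]
A−BK = [0.4899 -0.6705; -0.1416 0.1127]
AᵀP(A−BK) = [3.0007 -2.8092; -2.8092 3.3584]
P' = Q + AᵀP(A−BK) = [14.2507 -3.5592; -3.5592 3.6084]
tr(P') = 17.8591


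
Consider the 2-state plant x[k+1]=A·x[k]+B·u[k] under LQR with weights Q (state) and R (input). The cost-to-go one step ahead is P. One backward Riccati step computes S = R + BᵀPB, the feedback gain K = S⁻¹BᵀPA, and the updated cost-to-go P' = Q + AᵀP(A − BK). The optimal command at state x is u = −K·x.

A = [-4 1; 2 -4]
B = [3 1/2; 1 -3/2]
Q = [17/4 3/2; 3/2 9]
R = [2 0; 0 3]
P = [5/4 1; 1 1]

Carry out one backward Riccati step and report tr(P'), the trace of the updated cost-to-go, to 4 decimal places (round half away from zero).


BᵀP = [4.7500 4.0000; -0.8750 -1.0000]
S = R + BᵀPB = [2 0; 0 3] + [18.2500 -3.6250; -3.6250 1.0625] = [20.2500 -3.6250; -3.6250 4.0625]
BᵀPA = [-11.0000 -11.2500; 1.5000 3.1250]
K = S⁻¹·BᵀPA = [-0.5678 -0.4973; -0.1374 0.3255]
A−BK = [-2.2278 2.3291; 2.3617 -3.0145]
AᵀP(A−BK) = [1.9602 -0.9584; -0.9584 2.6383]
P' = Q + AᵀP(A−BK) = [6.2102 0.5416; 0.5416 11.6383]
tr(P') = 17.8486

17.8486


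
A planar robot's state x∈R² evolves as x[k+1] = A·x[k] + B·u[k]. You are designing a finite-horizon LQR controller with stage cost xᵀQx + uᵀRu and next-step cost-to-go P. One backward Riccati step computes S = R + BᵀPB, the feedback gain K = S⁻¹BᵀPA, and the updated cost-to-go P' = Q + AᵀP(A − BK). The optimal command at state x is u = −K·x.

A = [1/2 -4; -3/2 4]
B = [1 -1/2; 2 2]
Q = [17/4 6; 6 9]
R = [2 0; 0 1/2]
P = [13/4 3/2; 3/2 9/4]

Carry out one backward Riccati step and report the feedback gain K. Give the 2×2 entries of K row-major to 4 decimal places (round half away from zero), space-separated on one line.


0.0124 -1.3219 -0.6903 2.9035

BᵀP = [6.2500 6.0000; 1.3750 3.7500]
S = R + BᵀPB = [2 0; 0 1/2] + [18.2500 8.8750; 8.8750 6.8125] = [20.2500 8.8750; 8.8750 7.3125]
BᵀPA = [-5.8750 -1.0000; -4.9375 9.5000]
K = S⁻¹·BᵀPA = [0.0124 -1.3219; -0.6903 2.9035]
A−BK = [0.1425 -1.2263; -0.1443 0.8368]
AᵀP(A−BK) = [0.2897 -1.4301; -1.4301 11.0947]
P' = Q + AᵀP(A−BK) = [4.5397 4.5699; 4.5699 20.0947]
tr(P') = 24.6344


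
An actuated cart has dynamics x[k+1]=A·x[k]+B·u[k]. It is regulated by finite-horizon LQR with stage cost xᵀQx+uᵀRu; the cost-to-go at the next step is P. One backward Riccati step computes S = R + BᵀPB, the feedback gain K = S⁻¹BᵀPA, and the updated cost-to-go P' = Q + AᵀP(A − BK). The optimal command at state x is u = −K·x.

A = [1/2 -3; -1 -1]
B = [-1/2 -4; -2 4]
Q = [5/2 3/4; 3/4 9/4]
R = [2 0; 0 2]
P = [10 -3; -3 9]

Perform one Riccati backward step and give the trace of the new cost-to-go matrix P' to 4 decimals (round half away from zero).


10.0758

BᵀP = [1.0000 -16.5000; -52.0000 48.0000]
S = R + BᵀPB = [2 0; 0 2] + [32.5000 -70.0000; -70.0000 400.0000] = [34.5000 -70.0000; -70.0000 402.0000]
BᵀPA = [17.0000 13.5000; -74.0000 108.0000]
K = S⁻¹·BᵀPA = [0.1844 1.4480; -0.1520 0.5208]
A−BK = [-0.0157 -0.1928; -0.0233 -0.1872]
AᵀP(A−BK) = [0.1194 0.4230; 0.4230 5.2064]
P' = Q + AᵀP(A−BK) = [2.6194 1.1730; 1.1730 7.4564]
tr(P') = 10.0758


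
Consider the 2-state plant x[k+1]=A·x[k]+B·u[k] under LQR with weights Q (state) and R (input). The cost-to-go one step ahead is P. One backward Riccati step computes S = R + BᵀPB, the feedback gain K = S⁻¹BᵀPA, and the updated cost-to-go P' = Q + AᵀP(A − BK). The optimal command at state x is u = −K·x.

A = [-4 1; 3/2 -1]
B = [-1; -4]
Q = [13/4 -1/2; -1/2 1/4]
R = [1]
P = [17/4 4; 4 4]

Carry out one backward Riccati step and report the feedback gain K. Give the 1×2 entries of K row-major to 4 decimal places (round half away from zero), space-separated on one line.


BᵀP = [-20.2500 -20.0000]
S = R + BᵀPB = [1] + [100.2500] = [101.2500]
BᵀPA = [51.0000 -0.2500]
K = S⁻¹·BᵀPA = [0.5037 -0.0025]
A−BK = [-3.4963 0.9975; 3.5148 -1.0099]
AᵀP(A−BK) = [3.3111 -0.8741; -0.8741 0.2494]
P' = Q + AᵀP(A−BK) = [6.5611 -1.3741; -1.3741 0.4994]
tr(P') = 7.0605

0.5037 -0.0025


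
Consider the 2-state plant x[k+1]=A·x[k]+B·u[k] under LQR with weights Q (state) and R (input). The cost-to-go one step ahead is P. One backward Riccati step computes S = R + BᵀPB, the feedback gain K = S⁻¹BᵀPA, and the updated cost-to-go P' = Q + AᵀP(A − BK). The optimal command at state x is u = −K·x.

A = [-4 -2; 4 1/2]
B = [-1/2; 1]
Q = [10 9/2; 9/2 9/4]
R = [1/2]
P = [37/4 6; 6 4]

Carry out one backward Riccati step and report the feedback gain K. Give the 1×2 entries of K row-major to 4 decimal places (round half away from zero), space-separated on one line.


BᵀP = [1.3750 1.0000]
S = R + BᵀPB = [1/2] + [0.3125] = [0.8125]
BᵀPA = [-1.5000 -2.2500]
K = S⁻¹·BᵀPA = [-1.8462 -2.7692]
A−BK = [-4.9231 -3.3846; 5.8462 3.2692]
AᵀP(A−BK) = [17.2308 17.8462; 17.8462 19.7692]
P' = Q + AᵀP(A−BK) = [27.2308 22.3462; 22.3462 22.0192]
tr(P') = 49.2500

-1.8462 -2.7692


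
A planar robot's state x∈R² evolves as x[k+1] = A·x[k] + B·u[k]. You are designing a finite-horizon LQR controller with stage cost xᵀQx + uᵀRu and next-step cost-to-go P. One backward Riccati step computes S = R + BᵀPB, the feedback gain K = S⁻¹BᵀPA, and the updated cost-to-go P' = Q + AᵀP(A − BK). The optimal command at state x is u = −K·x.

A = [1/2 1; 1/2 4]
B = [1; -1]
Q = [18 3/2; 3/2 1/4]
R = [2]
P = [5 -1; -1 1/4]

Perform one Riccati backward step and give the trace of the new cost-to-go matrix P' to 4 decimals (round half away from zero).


BᵀP = [6.0000 -1.2500]
S = R + BᵀPB = [2] + [7.2500] = [9.2500]
BᵀPA = [2.3750 1.0000]
K = S⁻¹·BᵀPA = [0.2568 0.1081]
A−BK = [0.2432 0.8919; 0.7568 4.1081]
AᵀP(A−BK) = [0.2027 0.2432; 0.2432 0.8919]
P' = Q + AᵀP(A−BK) = [18.2027 1.7432; 1.7432 1.1419]
tr(P') = 19.3446

19.3446


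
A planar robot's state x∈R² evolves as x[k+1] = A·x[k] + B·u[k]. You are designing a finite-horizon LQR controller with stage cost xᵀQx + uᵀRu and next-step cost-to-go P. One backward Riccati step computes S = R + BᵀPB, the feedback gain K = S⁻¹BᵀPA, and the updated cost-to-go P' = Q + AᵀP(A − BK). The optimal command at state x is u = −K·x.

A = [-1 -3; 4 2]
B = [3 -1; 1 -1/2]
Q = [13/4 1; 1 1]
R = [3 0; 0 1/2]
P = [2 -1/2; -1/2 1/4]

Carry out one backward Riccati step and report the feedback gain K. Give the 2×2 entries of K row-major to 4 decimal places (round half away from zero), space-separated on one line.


-0.4189 -0.7162 0.5856 1.2162

BᵀP = [5.5000 -1.2500; -1.7500 0.3750]
S = R + BᵀPB = [3 0; 0 1/2] + [15.2500 -4.8750; -4.8750 1.5625] = [18.2500 -4.8750; -4.8750 2.0625]
BᵀPA = [-10.5000 -19.0000; 3.2500 6.0000]
K = S⁻¹·BᵀPA = [-0.4189 -0.7162; 0.5856 1.2162]
A−BK = [0.8423 0.3649; 4.7117 3.3243]
AᵀP(A−BK) = [3.6982 3.5270; 3.5270 4.0946]
P' = Q + AᵀP(A−BK) = [6.9482 4.5270; 4.5270 5.0946]
tr(P') = 12.0428


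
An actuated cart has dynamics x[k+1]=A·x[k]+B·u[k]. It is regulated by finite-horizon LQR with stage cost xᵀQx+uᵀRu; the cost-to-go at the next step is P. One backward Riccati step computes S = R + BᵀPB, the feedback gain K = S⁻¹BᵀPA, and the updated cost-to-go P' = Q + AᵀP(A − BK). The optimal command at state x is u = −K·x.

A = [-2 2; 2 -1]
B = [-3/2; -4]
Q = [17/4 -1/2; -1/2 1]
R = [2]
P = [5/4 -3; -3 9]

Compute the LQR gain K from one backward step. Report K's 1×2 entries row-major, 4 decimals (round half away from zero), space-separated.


-0.7380 0.4587

BᵀP = [10.1250 -31.5000]
S = R + BᵀPB = [2] + [110.8125] = [112.8125]
BᵀPA = [-83.2500 51.7500]
K = S⁻¹·BᵀPA = [-0.7380 0.4587]
A−BK = [-3.1069 2.6881; -0.9518 0.8349]
AᵀP(A−BK) = [3.5657 -2.8111; -2.8111 2.2609]
P' = Q + AᵀP(A−BK) = [7.8157 -3.3111; -3.3111 3.2609]
tr(P') = 11.0766


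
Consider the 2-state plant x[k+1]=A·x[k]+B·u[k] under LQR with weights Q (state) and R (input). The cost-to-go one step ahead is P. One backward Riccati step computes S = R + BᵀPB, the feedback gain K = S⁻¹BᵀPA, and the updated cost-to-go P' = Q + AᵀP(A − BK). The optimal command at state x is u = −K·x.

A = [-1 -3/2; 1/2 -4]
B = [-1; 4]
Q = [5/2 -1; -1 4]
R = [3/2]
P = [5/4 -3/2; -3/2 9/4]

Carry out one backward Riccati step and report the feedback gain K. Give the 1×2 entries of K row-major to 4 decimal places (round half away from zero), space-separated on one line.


0.2463 -0.6133

BᵀP = [-7.2500 10.5000]
S = R + BᵀPB = [3/2] + [49.2500] = [50.7500]
BᵀPA = [12.5000 -31.1250]
K = S⁻¹·BᵀPA = [0.2463 -0.6133]
A−BK = [-0.7537 -2.1133; -0.4852 -1.5468]
AᵀP(A−BK) = [0.2337 0.1663; 0.1663 1.7235]
P' = Q + AᵀP(A−BK) = [2.7337 -0.8337; -0.8337 5.7235]
tr(P') = 8.4572


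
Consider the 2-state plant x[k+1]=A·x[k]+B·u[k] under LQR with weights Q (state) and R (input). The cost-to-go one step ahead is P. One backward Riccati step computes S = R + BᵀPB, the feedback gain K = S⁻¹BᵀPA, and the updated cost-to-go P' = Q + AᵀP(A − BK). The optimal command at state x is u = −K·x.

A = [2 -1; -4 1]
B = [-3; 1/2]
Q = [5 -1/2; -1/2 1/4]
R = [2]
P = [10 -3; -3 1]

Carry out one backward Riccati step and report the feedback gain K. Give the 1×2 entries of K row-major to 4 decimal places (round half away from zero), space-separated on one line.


-0.9975 0.4049

BᵀP = [-31.5000 9.5000]
S = R + BᵀPB = [2] + [99.2500] = [101.2500]
BᵀPA = [-101.0000 41.0000]
K = S⁻¹·BᵀPA = [-0.9975 0.4049]
A−BK = [-0.9926 0.2148; -3.5012 0.7975]
AᵀP(A−BK) = [3.2494 -1.1012; -1.1012 0.3975]
P' = Q + AᵀP(A−BK) = [8.2494 -1.6012; -1.6012 0.6475]
tr(P') = 8.8969


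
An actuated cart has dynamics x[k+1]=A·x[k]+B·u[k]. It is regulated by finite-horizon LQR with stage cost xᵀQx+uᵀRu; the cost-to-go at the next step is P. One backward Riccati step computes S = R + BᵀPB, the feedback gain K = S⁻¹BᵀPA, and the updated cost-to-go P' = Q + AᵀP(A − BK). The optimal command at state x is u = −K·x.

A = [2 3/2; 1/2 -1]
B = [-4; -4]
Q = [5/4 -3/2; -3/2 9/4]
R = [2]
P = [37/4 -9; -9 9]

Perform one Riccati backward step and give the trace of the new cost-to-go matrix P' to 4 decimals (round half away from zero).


80.5208

BᵀP = [-1.0000 0.0000]
S = R + BᵀPB = [2] + [4.0000] = [6.0000]
BᵀPA = [-2.0000 -1.5000]
K = S⁻¹·BᵀPA = [-0.3333 -0.2500]
A−BK = [0.6667 0.5000; -0.8333 -2.0000]
AᵀP(A−BK) = [20.5833 34.0000; 34.0000 56.4375]
P' = Q + AᵀP(A−BK) = [21.8333 32.5000; 32.5000 58.6875]
tr(P') = 80.5208


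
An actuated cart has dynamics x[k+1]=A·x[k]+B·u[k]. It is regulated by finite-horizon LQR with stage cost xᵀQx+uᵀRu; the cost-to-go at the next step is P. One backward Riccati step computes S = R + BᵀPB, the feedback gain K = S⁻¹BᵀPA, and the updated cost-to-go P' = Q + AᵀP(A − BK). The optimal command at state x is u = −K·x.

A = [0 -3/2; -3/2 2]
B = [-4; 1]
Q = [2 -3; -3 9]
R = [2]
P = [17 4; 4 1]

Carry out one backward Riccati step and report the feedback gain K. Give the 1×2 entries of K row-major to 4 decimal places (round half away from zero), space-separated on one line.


0.0926 0.2716

BᵀP = [-64.0000 -15.0000]
S = R + BᵀPB = [2] + [241.0000] = [243.0000]
BᵀPA = [22.5000 66.0000]
K = S⁻¹·BᵀPA = [0.0926 0.2716]
A−BK = [0.3704 -0.4136; -1.5926 1.7284]
AᵀP(A−BK) = [0.1667 -0.1111; -0.1111 0.3241]
P' = Q + AᵀP(A−BK) = [2.1667 -3.1111; -3.1111 9.3241]
tr(P') = 11.4907


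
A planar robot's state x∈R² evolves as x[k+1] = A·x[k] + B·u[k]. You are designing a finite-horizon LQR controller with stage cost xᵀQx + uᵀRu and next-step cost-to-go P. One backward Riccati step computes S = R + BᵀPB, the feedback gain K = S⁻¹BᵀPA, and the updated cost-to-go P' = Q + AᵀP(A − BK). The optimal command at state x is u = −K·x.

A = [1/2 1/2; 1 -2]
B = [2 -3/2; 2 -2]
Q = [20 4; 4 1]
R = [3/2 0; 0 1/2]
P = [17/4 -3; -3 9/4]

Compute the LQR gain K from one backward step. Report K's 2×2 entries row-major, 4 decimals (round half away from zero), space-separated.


-0.1287 1.3861 -0.2673 0.8020

BᵀP = [2.5000 -1.5000; -0.3750 0.0000]
S = R + BᵀPB = [3/2 0; 0 1/2] + [2.0000 -0.7500; -0.7500 0.5625] = [3.5000 -0.7500; -0.7500 1.0625]
BᵀPA = [-0.2500 4.2500; -0.1875 -0.1875]
K = S⁻¹·BᵀPA = [-0.1287 1.3861; -0.2673 0.8020]
A−BK = [0.3564 -1.0693; 0.7228 -3.1683]
AᵀP(A−BK) = [0.2302 -1.4406; -1.4406 10.3218]
P' = Q + AᵀP(A−BK) = [20.2302 2.5594; 2.5594 11.3218]
tr(P') = 31.5520


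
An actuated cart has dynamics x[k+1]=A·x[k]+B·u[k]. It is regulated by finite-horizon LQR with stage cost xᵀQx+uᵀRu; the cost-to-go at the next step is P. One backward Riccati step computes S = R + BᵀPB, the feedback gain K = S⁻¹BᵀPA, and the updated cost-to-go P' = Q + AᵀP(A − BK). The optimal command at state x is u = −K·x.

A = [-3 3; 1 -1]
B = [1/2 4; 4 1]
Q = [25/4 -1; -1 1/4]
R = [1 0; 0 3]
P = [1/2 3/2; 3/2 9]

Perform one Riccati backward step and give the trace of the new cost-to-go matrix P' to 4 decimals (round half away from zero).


BᵀP = [6.2500 36.7500; 3.5000 15.0000]
S = R + BᵀPB = [1 0; 0 3] + [150.1250 61.7500; 61.7500 29.0000] = [151.1250 61.7500; 61.7500 32.0000]
BᵀPA = [18.0000 -18.0000; 4.5000 -4.5000]
K = S⁻¹·BᵀPA = [0.2914 -0.2914; -0.4218 0.4218]
A−BK = [-1.4587 1.4587; 0.2560 -0.2560]
AᵀP(A−BK) = [1.1520 -1.1520; -1.1520 1.1520]
P' = Q + AᵀP(A−BK) = [7.4020 -2.1520; -2.1520 1.4020]
tr(P') = 8.8040

8.8040


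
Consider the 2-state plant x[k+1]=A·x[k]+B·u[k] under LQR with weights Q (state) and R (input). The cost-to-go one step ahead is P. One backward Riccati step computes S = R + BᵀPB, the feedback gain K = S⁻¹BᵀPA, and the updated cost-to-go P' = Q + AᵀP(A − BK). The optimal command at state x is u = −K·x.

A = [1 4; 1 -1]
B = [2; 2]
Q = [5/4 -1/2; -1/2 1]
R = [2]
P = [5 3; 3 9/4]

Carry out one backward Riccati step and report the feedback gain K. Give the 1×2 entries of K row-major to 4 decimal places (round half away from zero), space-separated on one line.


BᵀP = [16.0000 10.5000]
S = R + BᵀPB = [2] + [53.0000] = [55.0000]
BᵀPA = [26.5000 53.5000]
K = S⁻¹·BᵀPA = [0.4818 0.9727]
A−BK = [0.0364 2.0545; 0.0364 -2.9455]
AᵀP(A−BK) = [0.4818 0.9727; 0.9727 6.2091]
P' = Q + AᵀP(A−BK) = [1.7318 0.4727; 0.4727 7.2091]
tr(P') = 8.9409

0.4818 0.9727


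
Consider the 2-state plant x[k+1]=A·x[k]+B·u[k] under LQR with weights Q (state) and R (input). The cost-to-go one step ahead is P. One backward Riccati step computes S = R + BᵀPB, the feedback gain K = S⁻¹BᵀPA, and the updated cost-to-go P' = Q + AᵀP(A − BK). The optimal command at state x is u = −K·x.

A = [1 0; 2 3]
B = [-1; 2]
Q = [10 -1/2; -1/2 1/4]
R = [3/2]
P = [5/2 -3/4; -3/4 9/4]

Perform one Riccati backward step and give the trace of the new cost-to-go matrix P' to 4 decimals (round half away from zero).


BᵀP = [-4.0000 5.2500]
S = R + BᵀPB = [3/2] + [14.5000] = [16.0000]
BᵀPA = [6.5000 15.7500]
K = S⁻¹·BᵀPA = [0.4063 0.9844]
A−BK = [1.4063 0.9844; 1.1875 1.0313]
AᵀP(A−BK) = [5.8594 4.8516; 4.8516 4.7461]
P' = Q + AᵀP(A−BK) = [15.8594 4.3516; 4.3516 4.9961]
tr(P') = 20.8555

20.8555


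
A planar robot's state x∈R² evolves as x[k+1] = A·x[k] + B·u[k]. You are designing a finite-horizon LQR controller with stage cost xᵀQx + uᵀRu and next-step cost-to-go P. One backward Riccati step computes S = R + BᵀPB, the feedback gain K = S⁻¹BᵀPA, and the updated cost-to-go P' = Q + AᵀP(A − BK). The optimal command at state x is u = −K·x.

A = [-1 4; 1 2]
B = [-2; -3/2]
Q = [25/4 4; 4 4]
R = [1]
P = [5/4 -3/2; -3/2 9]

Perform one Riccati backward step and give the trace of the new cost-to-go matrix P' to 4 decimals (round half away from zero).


BᵀP = [-0.2500 -10.5000]
S = R + BᵀPB = [1] + [16.2500] = [17.2500]
BᵀPA = [-10.2500 -22.0000]
K = S⁻¹·BᵀPA = [-0.5942 -1.2754]
A−BK = [-2.1884 1.4493; 0.1087 0.0870]
AᵀP(A−BK) = [7.1594 -3.0725; -3.0725 3.9420]
P' = Q + AᵀP(A−BK) = [13.4094 0.9275; 0.9275 7.9420]
tr(P') = 21.3514

21.3514


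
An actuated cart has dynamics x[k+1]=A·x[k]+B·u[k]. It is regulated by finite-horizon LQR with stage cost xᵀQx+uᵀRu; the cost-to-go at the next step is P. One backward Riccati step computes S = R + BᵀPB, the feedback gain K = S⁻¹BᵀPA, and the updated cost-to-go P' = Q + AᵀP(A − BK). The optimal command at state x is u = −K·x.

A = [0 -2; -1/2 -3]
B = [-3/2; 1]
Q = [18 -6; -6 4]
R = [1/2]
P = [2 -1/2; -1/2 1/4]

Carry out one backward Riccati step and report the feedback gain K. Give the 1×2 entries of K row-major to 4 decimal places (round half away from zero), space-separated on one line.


BᵀP = [-3.5000 1.0000]
S = R + BᵀPB = [1/2] + [6.2500] = [6.7500]
BᵀPA = [-0.5000 4.0000]
K = S⁻¹·BᵀPA = [-0.0741 0.5926]
A−BK = [-0.1111 -1.1111; -0.4259 -3.5926]
AᵀP(A−BK) = [0.0255 0.1713; 0.1713 1.8796]
P' = Q + AᵀP(A−BK) = [18.0255 -5.8287; -5.8287 5.8796]
tr(P') = 23.9051

-0.0741 0.5926


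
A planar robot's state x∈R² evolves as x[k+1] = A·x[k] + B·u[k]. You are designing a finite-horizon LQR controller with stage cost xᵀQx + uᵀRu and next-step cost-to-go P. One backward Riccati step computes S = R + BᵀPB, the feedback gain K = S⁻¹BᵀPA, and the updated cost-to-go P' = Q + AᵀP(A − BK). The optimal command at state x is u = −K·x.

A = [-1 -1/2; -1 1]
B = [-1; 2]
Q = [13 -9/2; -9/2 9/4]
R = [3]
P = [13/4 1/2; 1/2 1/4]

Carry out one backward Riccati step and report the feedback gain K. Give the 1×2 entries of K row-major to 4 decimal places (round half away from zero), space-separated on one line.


BᵀP = [-2.2500 0.0000]
S = R + BᵀPB = [3] + [2.2500] = [5.2500]
BᵀPA = [2.2500 1.1250]
K = S⁻¹·BᵀPA = [0.4286 0.2143]
A−BK = [-0.5714 -0.2857; -1.8571 0.5714]
AᵀP(A−BK) = [3.5357 0.6429; 0.6429 0.3214]
P' = Q + AᵀP(A−BK) = [16.5357 -3.8571; -3.8571 2.5714]
tr(P') = 19.1071

0.4286 0.2143


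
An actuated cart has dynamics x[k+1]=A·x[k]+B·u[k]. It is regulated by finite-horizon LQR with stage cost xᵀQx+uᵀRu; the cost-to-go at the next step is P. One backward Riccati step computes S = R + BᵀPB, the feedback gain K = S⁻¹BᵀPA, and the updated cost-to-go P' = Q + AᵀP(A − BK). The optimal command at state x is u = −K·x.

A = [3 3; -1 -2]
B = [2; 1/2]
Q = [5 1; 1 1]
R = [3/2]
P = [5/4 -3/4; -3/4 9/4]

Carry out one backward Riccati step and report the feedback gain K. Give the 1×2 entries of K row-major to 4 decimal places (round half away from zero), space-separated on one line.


1.2135 1.2809

BᵀP = [2.1250 -0.3750]
S = R + BᵀPB = [3/2] + [4.0625] = [5.5625]
BᵀPA = [6.7500 7.1250]
K = S⁻¹·BᵀPA = [1.2135 1.2809]
A−BK = [0.5730 0.4382; -1.6067 -2.6404]
AᵀP(A−BK) = [9.8090 13.8539; 13.8539 20.1236]
P' = Q + AᵀP(A−BK) = [14.8090 14.8539; 14.8539 21.1236]
tr(P') = 35.9326


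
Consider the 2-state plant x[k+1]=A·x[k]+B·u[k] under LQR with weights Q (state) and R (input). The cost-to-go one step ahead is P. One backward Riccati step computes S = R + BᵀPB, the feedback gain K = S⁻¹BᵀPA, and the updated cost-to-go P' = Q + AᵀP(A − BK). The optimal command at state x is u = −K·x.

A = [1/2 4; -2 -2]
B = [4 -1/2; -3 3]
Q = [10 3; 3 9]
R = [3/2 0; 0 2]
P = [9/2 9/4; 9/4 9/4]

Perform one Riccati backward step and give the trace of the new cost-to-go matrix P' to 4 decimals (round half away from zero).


BᵀP = [11.2500 2.2500; 4.5000 5.6250]
S = R + BᵀPB = [3/2 0; 0 2] + [38.2500 1.1250; 1.1250 14.6250] = [39.7500 1.1250; 1.1250 16.6250]
BᵀPA = [1.1250 40.5000; -9.0000 6.7500]
K = S⁻¹·BᵀPA = [0.0437 1.0093; -0.5443 0.3377]
A−BK = [0.0530 0.1316; -0.2359 0.0148]
AᵀP(A−BK) = [0.6770 -0.3460; -0.3460 1.8434]
P' = Q + AᵀP(A−BK) = [10.6770 2.6540; 2.6540 10.8434]
tr(P') = 21.5204

21.5204


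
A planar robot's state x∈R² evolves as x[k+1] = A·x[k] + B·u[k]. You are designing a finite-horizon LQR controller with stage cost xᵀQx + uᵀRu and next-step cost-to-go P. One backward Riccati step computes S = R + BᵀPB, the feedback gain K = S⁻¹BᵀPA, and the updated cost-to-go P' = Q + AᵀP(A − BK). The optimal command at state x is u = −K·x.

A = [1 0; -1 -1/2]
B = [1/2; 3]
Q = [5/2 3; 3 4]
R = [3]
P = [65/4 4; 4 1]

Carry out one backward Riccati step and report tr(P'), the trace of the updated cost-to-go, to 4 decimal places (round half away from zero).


7.6253

BᵀP = [20.1250 5.0000]
S = R + BᵀPB = [3] + [25.0625] = [28.0625]
BᵀPA = [15.1250 -2.5000]
K = S⁻¹·BᵀPA = [0.5390 -0.0891]
A−BK = [0.7305 0.0445; -2.6169 -0.2327]
AᵀP(A−BK) = [1.0980 -0.1526; -0.1526 0.0273]
P' = Q + AᵀP(A−BK) = [3.5980 2.8474; 2.8474 4.0273]
tr(P') = 7.6253


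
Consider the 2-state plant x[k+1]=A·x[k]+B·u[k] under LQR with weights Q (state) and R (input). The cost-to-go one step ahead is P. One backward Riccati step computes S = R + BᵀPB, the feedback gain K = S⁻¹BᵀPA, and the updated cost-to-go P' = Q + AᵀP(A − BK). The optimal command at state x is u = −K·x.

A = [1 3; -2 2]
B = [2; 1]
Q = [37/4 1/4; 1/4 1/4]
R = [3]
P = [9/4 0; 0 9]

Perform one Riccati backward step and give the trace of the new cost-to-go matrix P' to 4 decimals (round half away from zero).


BᵀP = [4.5000 9.0000]
S = R + BᵀPB = [3] + [18.0000] = [21.0000]
BᵀPA = [-13.5000 31.5000]
K = S⁻¹·BᵀPA = [-0.6429 1.5000]
A−BK = [2.2857 0.0000; -1.3571 0.5000]
AᵀP(A−BK) = [29.5714 -9.0000; -9.0000 9.0000]
P' = Q + AᵀP(A−BK) = [38.8214 -8.7500; -8.7500 9.2500]
tr(P') = 48.0714

48.0714


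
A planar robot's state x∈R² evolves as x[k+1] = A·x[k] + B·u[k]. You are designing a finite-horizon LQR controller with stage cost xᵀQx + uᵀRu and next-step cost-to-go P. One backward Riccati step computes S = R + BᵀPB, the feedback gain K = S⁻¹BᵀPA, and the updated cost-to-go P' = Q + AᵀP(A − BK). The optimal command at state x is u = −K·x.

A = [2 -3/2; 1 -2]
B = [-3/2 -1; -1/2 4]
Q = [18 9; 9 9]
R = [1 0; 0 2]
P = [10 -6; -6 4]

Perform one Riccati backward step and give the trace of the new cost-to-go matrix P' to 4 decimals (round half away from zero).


29.0730

BᵀP = [-12.0000 7.0000; -34.0000 22.0000]
S = R + BᵀPB = [1 0; 0 2] + [14.5000 40.0000; 40.0000 122.0000] = [15.5000 40.0000; 40.0000 124.0000]
BᵀPA = [-17.0000 4.0000; -46.0000 7.0000]
K = S⁻¹·BᵀPA = [-0.8323 0.6708; -0.1025 -0.1599]
A−BK = [0.6491 -0.6537; 0.9938 -1.0248]
AᵀP(A−BK) = [1.1366 -0.9534; -0.9534 0.9363]
P' = Q + AᵀP(A−BK) = [19.1366 8.0466; 8.0466 9.9363]
tr(P') = 29.0730


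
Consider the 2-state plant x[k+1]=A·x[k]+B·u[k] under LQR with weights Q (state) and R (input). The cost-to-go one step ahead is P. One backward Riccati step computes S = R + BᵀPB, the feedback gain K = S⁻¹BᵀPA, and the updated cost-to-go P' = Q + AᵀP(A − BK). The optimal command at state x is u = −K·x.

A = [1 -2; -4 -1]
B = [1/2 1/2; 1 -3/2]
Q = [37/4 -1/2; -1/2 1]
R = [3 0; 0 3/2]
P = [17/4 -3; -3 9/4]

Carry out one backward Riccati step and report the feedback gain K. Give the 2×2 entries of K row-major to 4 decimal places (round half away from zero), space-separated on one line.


-0.1634 -0.0255 2.1336 -0.6940

BᵀP = [-0.8750 0.7500; 6.6250 -4.8750]
S = R + BᵀPB = [3 0; 0 3/2] + [0.3125 -1.5625; -1.5625 10.6250] = [3.3125 -1.5625; -1.5625 12.1250]
BᵀPA = [-3.8750 1.0000; 26.1250 -8.3750]
K = S⁻¹·BᵀPA = [-0.1634 -0.0255; 2.1336 -0.6940]
A−BK = [0.0149 -1.6403; -0.6362 -2.0155]
AᵀP(A−BK) = [7.8770 -2.4678; -2.4678 1.4632]
P' = Q + AᵀP(A−BK) = [17.1270 -2.9678; -2.9678 2.4632]
tr(P') = 19.5902


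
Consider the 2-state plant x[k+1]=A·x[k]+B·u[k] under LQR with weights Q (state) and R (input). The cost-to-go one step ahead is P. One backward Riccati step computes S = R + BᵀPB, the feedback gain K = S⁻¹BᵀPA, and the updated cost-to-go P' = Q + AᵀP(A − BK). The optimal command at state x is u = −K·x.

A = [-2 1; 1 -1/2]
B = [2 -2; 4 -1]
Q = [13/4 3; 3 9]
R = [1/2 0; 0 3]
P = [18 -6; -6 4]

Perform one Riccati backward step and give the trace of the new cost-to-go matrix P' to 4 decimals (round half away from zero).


BᵀP = [12.0000 4.0000; -30.0000 8.0000]
S = R + BᵀPB = [1/2 0; 0 3] + [40.0000 -28.0000; -28.0000 52.0000] = [40.5000 -28.0000; -28.0000 55.0000]
BᵀPA = [-20.0000 10.0000; 68.0000 -34.0000]
K = S⁻¹·BᵀPA = [0.5570 -0.2785; 1.5199 -0.7600]
A−BK = [-0.0741 0.0371; 0.2920 -0.1460]
AᵀP(A−BK) = [7.7852 -3.8926; -3.8926 1.9463]
P' = Q + AᵀP(A−BK) = [11.0352 -0.8926; -0.8926 10.9463]
tr(P') = 21.9816

21.9816


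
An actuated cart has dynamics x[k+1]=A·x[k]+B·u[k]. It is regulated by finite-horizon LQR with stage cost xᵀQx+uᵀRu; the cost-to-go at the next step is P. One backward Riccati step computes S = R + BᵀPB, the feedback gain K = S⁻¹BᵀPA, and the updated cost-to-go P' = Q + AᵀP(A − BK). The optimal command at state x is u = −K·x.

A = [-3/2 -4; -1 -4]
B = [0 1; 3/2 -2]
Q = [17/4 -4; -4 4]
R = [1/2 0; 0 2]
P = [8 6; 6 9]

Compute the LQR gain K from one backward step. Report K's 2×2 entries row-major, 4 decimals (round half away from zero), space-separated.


BᵀP = [9.0000 13.5000; -4.0000 -12.0000]
S = R + BᵀPB = [1/2 0; 0 2] + [20.2500 -18.0000; -18.0000 20.0000] = [20.7500 -18.0000; -18.0000 22.0000]
BᵀPA = [-27.0000 -90.0000; 18.0000 64.0000]
K = S⁻¹·BᵀPA = [-2.0377 -6.2491; -0.8491 -2.2038]
A−BK = [-0.6509 -1.7962; 0.3585 0.9660]
AᵀP(A−BK) = [5.2642 14.9434; 14.9434 42.6264]
P' = Q + AᵀP(A−BK) = [9.5142 10.9434; 10.9434 46.6264]
tr(P') = 56.1406

-2.0377 -6.2491 -0.8491 -2.2038


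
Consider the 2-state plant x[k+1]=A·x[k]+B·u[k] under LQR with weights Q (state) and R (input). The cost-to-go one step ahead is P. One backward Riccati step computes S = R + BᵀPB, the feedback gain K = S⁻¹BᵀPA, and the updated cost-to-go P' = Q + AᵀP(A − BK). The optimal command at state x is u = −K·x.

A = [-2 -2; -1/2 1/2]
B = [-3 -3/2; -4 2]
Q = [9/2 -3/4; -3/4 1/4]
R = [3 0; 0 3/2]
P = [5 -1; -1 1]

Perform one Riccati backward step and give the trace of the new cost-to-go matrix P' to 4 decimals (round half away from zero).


6.7146

BᵀP = [-11.0000 -1.0000; -9.5000 3.5000]
S = R + BᵀPB = [3 0; 0 3/2] + [37.0000 14.5000; 14.5000 21.2500] = [40.0000 14.5000; 14.5000 22.7500]
BᵀPA = [22.5000 21.5000; 17.2500 20.7500]
K = S⁻¹·BᵀPA = [0.3741 0.2690; 0.5198 0.7406]
A−BK = [-0.0981 -0.0820; -0.0434 0.0949]
AᵀP(A−BK) = [0.8666 0.9212; 0.9212 1.0981]
P' = Q + AᵀP(A−BK) = [5.3666 0.1712; 0.1712 1.3481]
tr(P') = 6.7146


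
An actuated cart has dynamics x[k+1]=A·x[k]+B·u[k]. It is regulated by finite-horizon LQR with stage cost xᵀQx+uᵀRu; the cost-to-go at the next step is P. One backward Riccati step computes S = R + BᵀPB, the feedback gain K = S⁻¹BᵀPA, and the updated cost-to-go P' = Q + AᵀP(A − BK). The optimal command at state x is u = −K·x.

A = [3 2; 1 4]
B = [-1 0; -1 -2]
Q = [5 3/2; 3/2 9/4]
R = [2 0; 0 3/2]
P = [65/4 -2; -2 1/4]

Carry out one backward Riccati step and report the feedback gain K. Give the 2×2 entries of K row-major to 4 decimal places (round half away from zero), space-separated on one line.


BᵀP = [-14.2500 1.7500; 4.0000 -0.5000]
S = R + BᵀPB = [2 0; 0 3/2] + [12.5000 -3.5000; -3.5000 1.0000] = [14.5000 -3.5000; -3.5000 2.5000]
BᵀPA = [-41.0000 -21.5000; 11.5000 6.0000]
K = S⁻¹·BᵀPA = [-2.5938 -1.3646; 0.9688 0.4896]
A−BK = [0.4063 0.6354; 0.3438 3.6146]
AᵀP(A−BK) = [17.0156 8.9219; 8.9219 4.7240]
P' = Q + AᵀP(A−BK) = [22.0156 10.4219; 10.4219 6.9740]
tr(P') = 28.9896

-2.5938 -1.3646 0.9688 0.4896


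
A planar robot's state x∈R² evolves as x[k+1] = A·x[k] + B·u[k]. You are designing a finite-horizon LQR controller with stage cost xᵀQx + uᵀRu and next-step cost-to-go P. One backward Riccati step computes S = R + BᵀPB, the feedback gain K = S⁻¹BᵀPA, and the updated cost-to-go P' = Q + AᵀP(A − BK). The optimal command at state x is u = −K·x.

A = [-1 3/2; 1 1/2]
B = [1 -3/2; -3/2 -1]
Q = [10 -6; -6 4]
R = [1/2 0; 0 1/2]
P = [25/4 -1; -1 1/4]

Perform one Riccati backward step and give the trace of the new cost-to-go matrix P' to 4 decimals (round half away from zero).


14.5607

BᵀP = [7.7500 -1.3750; -8.3750 1.2500]
S = R + BᵀPB = [1/2 0; 0 1/2] + [9.8125 -10.2500; -10.2500 11.3125] = [10.3125 -10.2500; -10.2500 11.8125]
BᵀPA = [-9.1250 10.9375; 9.6250 -11.9375]
K = S⁻¹·BᵀPA = [-0.5451 0.4083; 0.3418 -0.6563]
A−BK = [0.0578 0.1073; 0.5241 0.4561]
AᵀP(A−BK) = [0.2360 -0.2075; -0.2075 0.3248]
P' = Q + AᵀP(A−BK) = [10.2360 -6.2075; -6.2075 4.3248]
tr(P') = 14.5607


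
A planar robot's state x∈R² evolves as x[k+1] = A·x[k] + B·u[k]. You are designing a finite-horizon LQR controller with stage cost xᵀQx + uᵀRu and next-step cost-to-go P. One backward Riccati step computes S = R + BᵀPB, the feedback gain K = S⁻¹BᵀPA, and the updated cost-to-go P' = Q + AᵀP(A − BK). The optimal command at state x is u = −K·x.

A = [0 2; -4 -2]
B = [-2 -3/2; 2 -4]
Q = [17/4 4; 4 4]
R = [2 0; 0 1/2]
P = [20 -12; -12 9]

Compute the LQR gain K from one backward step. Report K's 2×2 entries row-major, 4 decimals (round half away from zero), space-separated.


-0.5403 -0.9800 0.7274 0.0316

BᵀP = [-64.0000 42.0000; 18.0000 -18.0000]
S = R + BᵀPB = [2 0; 0 1/2] + [212.0000 -72.0000; -72.0000 45.0000] = [214.0000 -72.0000; -72.0000 45.5000]
BᵀPA = [-168.0000 -212.0000; 72.0000 72.0000]
K = S⁻¹·BᵀPA = [-0.5403 -0.9800; 0.7274 0.0316]
A−BK = [0.0105 0.0874; -0.0097 0.0865]
AᵀP(A−BK) = [0.8539 1.0806; 1.0806 1.9600]
P' = Q + AᵀP(A−BK) = [5.1039 5.0806; 5.0806 5.9600]
tr(P') = 11.0640


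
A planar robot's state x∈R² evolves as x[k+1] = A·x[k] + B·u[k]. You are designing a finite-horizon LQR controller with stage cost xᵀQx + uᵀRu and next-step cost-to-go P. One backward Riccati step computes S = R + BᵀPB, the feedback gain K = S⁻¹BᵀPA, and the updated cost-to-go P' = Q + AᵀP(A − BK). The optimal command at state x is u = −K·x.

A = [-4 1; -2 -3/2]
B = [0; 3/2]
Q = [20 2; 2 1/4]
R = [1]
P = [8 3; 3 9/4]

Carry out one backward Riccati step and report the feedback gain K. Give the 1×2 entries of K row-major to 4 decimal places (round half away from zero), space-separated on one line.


-4.0825 -0.0928

BᵀP = [4.5000 3.3750]
S = R + BᵀPB = [1] + [5.0625] = [6.0625]
BᵀPA = [-24.7500 -0.5625]
K = S⁻¹·BᵀPA = [-4.0825 -0.0928]
A−BK = [-4.0000 1.0000; 4.1237 -1.3608]
AᵀP(A−BK) = [83.9588 -15.5464; -15.5464 4.0103]
P' = Q + AᵀP(A−BK) = [103.9588 -13.5464; -13.5464 4.2603]
tr(P') = 108.2191


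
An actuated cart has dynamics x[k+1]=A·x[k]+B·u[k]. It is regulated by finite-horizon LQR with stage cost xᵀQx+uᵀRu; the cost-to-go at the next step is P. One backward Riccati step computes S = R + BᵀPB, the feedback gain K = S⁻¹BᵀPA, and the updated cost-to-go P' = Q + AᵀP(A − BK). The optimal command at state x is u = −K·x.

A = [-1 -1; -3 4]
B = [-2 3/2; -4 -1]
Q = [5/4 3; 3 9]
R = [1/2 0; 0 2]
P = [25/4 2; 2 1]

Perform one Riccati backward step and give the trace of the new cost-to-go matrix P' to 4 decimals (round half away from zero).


12.8272

BᵀP = [-20.5000 -8.0000; 7.3750 2.0000]
S = R + BᵀPB = [1/2 0; 0 2] + [73.0000 -22.7500; -22.7500 9.0625] = [73.5000 -22.7500; -22.7500 11.0625]
BᵀPA = [44.5000 -11.5000; -13.3750 0.6250]
K = S⁻¹·BᵀPA = [0.6361 -0.3824; 0.0992 -0.7298]
A−BK = [0.1235 -0.6700; -0.3562 1.7407]
AᵀP(A−BK) = [0.2683 -0.4964; -0.4964 2.3090]
P' = Q + AᵀP(A−BK) = [1.5183 2.5036; 2.5036 11.3090]
tr(P') = 12.8272


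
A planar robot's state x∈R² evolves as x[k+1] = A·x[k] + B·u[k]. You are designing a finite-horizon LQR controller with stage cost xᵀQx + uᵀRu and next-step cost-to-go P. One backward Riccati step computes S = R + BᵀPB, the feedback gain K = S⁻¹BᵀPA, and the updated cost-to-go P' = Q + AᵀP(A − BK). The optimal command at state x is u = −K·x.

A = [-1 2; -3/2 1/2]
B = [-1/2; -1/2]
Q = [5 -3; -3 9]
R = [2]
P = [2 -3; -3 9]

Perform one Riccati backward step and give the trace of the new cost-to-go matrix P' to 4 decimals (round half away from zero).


BᵀP = [0.5000 -3.0000]
S = R + BᵀPB = [2] + [1.2500] = [3.2500]
BᵀPA = [4.0000 -0.5000]
K = S⁻¹·BᵀPA = [1.2308 -0.1538]
A−BK = [-0.3846 1.9231; -0.8846 0.4231]
AᵀP(A−BK) = [8.3269 0.3654; 0.3654 4.1731]
P' = Q + AᵀP(A−BK) = [13.3269 -2.6346; -2.6346 13.1731]
tr(P') = 26.5000

26.5000


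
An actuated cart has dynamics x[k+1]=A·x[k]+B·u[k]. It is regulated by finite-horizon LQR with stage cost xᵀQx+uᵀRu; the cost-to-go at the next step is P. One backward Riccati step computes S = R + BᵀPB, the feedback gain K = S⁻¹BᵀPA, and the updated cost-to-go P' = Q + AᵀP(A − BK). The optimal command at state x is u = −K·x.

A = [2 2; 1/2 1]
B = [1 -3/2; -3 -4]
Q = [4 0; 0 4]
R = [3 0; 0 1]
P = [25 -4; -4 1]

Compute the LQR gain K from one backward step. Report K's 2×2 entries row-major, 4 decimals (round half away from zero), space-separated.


BᵀP = [37.0000 -7.0000; -21.5000 2.0000]
S = R + BᵀPB = [3 0; 0 1] + [58.0000 -27.5000; -27.5000 24.2500] = [61.0000 -27.5000; -27.5000 25.2500]
BᵀPA = [70.5000 67.0000; -42.0000 -41.0000]
K = S⁻¹·BᵀPA = [0.7974 0.7197; -0.7950 -0.8399]
A−BK = [0.0102 0.0204; -0.2878 -0.2006]
AᵀP(A−BK) = [2.6482 2.4839; 2.4839 2.3428]
P' = Q + AᵀP(A−BK) = [6.6482 2.4839; 2.4839 6.3428]
tr(P') = 12.9910

0.7974 0.7197 -0.7950 -0.8399


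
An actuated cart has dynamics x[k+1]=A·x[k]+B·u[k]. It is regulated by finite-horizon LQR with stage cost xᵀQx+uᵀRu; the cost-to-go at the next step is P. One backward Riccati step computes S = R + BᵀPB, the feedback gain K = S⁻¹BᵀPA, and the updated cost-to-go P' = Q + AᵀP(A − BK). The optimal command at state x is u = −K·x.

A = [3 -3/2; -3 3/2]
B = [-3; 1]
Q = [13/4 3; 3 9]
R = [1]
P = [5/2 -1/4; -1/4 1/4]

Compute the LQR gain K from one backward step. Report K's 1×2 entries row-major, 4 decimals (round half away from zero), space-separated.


BᵀP = [-7.7500 1.0000]
S = R + BᵀPB = [1] + [24.2500] = [25.2500]
BᵀPA = [-26.2500 13.1250]
K = S⁻¹·BᵀPA = [-1.0396 0.5198]
A−BK = [-0.1188 0.0594; -1.9604 0.9802]
AᵀP(A−BK) = [1.9604 -0.9802; -0.9802 0.4901]
P' = Q + AᵀP(A−BK) = [5.2104 2.0198; 2.0198 9.4901]
tr(P') = 14.7005

-1.0396 0.5198


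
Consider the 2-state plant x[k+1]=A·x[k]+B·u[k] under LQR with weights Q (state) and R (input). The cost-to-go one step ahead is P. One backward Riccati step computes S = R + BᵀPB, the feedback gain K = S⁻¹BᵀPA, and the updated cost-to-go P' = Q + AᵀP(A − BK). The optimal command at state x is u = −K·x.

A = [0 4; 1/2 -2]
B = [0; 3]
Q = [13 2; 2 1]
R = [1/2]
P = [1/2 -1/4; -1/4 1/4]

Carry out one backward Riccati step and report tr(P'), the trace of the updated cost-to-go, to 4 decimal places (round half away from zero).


19.6477

BᵀP = [-0.7500 0.7500]
S = R + BᵀPB = [1/2] + [2.2500] = [2.7500]
BᵀPA = [0.3750 -4.5000]
K = S⁻¹·BᵀPA = [0.1364 -1.6364]
A−BK = [0.0000 4.0000; 0.0909 2.9091]
AᵀP(A−BK) = [0.0114 -0.1364; -0.1364 5.6364]
P' = Q + AᵀP(A−BK) = [13.0114 1.8636; 1.8636 6.6364]
tr(P') = 19.6477


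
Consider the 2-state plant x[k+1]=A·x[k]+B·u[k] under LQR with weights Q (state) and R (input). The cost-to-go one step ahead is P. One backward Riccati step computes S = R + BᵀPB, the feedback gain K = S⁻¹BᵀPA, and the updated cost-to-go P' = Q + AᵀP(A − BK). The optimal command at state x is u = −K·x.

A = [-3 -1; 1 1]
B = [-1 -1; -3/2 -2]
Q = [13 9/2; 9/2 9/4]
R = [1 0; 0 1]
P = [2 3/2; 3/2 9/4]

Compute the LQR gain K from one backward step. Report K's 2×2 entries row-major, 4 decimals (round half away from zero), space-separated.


BᵀP = [-4.2500 -4.8750; -5.0000 -6.0000]
S = R + BᵀPB = [1 0; 0 1] + [11.5625 14.0000; 14.0000 17.0000] = [12.5625 14.0000; 14.0000 18.0000]
BᵀPA = [7.8750 -0.6250; 9.0000 -1.0000]
K = S⁻¹·BᵀPA = [0.5228 0.0913; 0.0934 -0.1266]
A−BK = [-2.3838 -1.0353; 1.9710 0.8838]
AᵀP(A−BK) = [6.2925 2.6701; 2.6701 1.1805]
P' = Q + AᵀP(A−BK) = [19.2925 7.1701; 7.1701 3.4305]
tr(P') = 22.7230

0.5228 0.0913 0.0934 -0.1266


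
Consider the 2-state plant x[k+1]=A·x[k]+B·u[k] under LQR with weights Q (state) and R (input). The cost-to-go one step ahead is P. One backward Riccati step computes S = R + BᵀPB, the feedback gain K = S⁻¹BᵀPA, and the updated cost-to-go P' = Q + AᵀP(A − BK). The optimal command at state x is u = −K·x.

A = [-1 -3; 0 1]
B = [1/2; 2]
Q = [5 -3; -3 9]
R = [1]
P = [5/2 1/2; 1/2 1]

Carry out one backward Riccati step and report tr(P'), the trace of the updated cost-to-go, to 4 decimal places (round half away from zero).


33.1792

BᵀP = [2.2500 2.2500]
S = R + BᵀPB = [1] + [5.6250] = [6.6250]
BᵀPA = [-2.2500 -4.5000]
K = S⁻¹·BᵀPA = [-0.3396 -0.6792]
A−BK = [-0.8302 -2.6604; 0.6792 2.3585]
AᵀP(A−BK) = [1.7358 5.4717; 5.4717 17.4434]
P' = Q + AᵀP(A−BK) = [6.7358 2.4717; 2.4717 26.4434]
tr(P') = 33.1792


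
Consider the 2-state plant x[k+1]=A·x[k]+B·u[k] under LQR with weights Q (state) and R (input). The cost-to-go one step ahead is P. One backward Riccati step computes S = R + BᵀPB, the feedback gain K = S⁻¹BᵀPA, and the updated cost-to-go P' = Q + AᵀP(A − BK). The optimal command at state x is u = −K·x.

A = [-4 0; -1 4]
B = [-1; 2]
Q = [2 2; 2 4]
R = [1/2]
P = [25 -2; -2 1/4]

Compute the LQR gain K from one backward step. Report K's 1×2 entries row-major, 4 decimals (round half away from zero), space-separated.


3.2899 0.2899

BᵀP = [-29.0000 2.5000]
S = R + BᵀPB = [1/2] + [34.0000] = [34.5000]
BᵀPA = [113.5000 10.0000]
K = S⁻¹·BᵀPA = [3.2899 0.2899]
A−BK = [-0.7101 0.2899; -7.5797 3.4203]
AᵀP(A−BK) = [10.8514 -1.8986; -1.8986 1.1014]
P' = Q + AᵀP(A−BK) = [12.8514 0.1014; 0.1014 5.1014]
tr(P') = 17.9529
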